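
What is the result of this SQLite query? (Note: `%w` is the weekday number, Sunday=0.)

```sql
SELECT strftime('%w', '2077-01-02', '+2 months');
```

First apply '+2 months': 2077-01-02 → 2077-03-02.
2077-03-02 is a Tuesday; with Sunday=0 that is 2.

2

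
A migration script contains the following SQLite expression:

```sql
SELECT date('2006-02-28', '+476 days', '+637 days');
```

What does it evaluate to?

Applying '+476 days' to 2006-02-28: counting 476 days forward gives 2007-06-19.
Applying '+637 days' to 2007-06-19: counting 637 days forward gives 2009-03-17.

2009-03-17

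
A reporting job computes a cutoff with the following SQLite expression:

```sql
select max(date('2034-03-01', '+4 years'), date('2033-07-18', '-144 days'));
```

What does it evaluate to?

2038-03-01

date('2034-03-01', '+4 years') → 2038-03-01.
date('2033-07-18', '-144 days') → 2033-02-24.
Later of the two is 2038-03-01.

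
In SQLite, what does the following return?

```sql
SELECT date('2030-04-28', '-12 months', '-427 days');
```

2028-02-26

Adding -12 months to 2030-04-28 gives 2029-04-28.
Applying '-427 days' to 2029-04-28: counting 427 days back gives 2028-02-26.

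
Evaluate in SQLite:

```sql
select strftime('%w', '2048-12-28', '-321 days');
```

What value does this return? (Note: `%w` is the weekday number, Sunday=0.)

2

First apply '-321 days': 2048-12-28 → 2048-02-11.
2048-02-11 is a Tuesday; with Sunday=0 that is 2.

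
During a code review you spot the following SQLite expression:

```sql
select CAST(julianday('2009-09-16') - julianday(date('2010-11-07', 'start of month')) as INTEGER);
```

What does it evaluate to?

`start of month` rewinds 2010-11-07 to 2010-11-01.
14 days remain in September 2009 after the 16th (30 − 16).
Full months from October 2009 through October 2010 contribute their day counts.
Then 1 day into November 2010.
Total: 14 + 31 + 30 + 31 + 31 + 28 + 31 + 30 + 31 + 30 + 31 + 31 + 30 + 31 + 1 = 411.
The subtraction is earlier − later, so the result is −411 → -411.

-411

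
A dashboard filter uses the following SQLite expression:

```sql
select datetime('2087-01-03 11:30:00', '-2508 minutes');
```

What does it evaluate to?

2508 minutes = 41h 48m; -2508 minutes from 2087-01-03 11:30:00 is 2087-01-01 17:42:00 (crosses midnight).

2087-01-01 17:42:00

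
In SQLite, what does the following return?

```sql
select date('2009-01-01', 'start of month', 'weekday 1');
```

2009-01-05

`start of month` rewinds 2009-01-01 to 2009-01-01.
`weekday 1` advances to the next Monday; 2009-01-01 is a Thursday, so it moves forward to 2009-01-05.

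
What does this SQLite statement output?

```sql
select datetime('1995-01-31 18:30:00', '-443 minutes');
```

443 minutes = 7h 23m; -443 minutes from 1995-01-31 18:30:00 is 1995-01-31 11:07:00.

1995-01-31 11:07:00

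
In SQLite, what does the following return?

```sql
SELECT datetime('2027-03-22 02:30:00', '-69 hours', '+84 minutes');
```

-69 hours from 2027-03-22 02:30:00 is 2027-03-19 05:30:00 (crosses midnight).
84 minutes = 1h 24m; +84 minutes from 2027-03-19 05:30:00 is 2027-03-19 06:54:00.

2027-03-19 06:54:00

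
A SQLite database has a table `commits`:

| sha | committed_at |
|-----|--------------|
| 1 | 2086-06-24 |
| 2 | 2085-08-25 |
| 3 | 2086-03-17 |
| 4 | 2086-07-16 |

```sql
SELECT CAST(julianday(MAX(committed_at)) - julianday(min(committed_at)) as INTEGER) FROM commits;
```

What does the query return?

MIN = 2085-08-25, MAX = 2086-07-16.
6 days remain in August 2085 after the 25th (31 − 25).
Full months from September 2085 through June 2086 contribute their day counts.
Then 16 days into July 2086.
Total: 6 + 30 + 31 + 30 + 31 + 31 + 28 + 31 + 30 + 31 + 30 + 16 = 325.

325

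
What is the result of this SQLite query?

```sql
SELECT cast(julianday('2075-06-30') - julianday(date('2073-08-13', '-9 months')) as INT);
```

Adding -9 months to 2073-08-13 gives 2072-11-13.
17 days remain in November 2072 after the 13th (30 − 13).
Full months from December 2072 through May 2075 contribute their day counts.
Then 30 days into June 2075.
Total: 17 + 31 + 31 + 28 + 31 + 30 + 31 + 30 + 31 + 31 + 30 + 31 + 30 + 31 + 31 + 28 + 31 + 30 + 31 + 30 + 31 + 31 + 30 + 31 + 30 + 31 + 31 + 28 + 31 + 30 + 31 + 30 = 959.

959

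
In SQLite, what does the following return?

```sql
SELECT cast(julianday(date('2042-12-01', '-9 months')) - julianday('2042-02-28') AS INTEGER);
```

Adding -9 months to 2042-12-01 gives 2042-03-01.
0 days remain in February 2042 after the 28th (28 − 28).
Then 1 day into March 2042.
Total: 0 + 1 = 1.

1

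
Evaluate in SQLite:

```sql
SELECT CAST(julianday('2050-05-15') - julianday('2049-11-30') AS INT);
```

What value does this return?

0 days remain in November 2049 after the 30th (30 − 30).
December 2049: 31 days.
January 2050: 31 days.
February 2050: 28 days.
March 2050: 31 days.
April 2050: 30 days.
Then 15 days into May 2050.
Total: 0 + 31 + 31 + 28 + 31 + 30 + 15 = 166.

166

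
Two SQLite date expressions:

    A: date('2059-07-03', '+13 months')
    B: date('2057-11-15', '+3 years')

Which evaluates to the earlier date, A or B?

A

A = 2060-08-03.
B = 2060-11-15.
A is earlier.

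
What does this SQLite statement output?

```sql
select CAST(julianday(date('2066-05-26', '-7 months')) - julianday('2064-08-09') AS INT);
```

443

Adding -7 months to 2066-05-26 gives 2065-10-26.
22 days remain in August 2064 after the 9th (31 − 9).
Full months from September 2064 through September 2065 contribute their day counts.
Then 26 days into October 2065.
Total: 22 + 30 + 31 + 30 + 31 + 31 + 28 + 31 + 30 + 31 + 30 + 31 + 31 + 30 + 26 = 443.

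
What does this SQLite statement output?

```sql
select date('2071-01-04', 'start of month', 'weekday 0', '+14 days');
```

2071-01-18

`start of month` rewinds 2071-01-04 to 2071-01-01.
`weekday 0` advances to the next Sunday; 2071-01-01 is a Thursday, so it moves forward to 2071-01-04.
Advancing 14 more days within January lands on 2071-01-18.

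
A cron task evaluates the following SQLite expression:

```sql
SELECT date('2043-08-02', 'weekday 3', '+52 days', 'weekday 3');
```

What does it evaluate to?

2043-09-30

`weekday 3` advances to the next Wednesday; 2043-08-02 is a Sunday, so it moves forward to 2043-08-05.
Applying '+52 days' to 2043-08-05: counting 52 days forward gives 2043-09-26.
`weekday 3` advances to the next Wednesday; 2043-09-26 is a Saturday, so it moves forward to 2043-09-30.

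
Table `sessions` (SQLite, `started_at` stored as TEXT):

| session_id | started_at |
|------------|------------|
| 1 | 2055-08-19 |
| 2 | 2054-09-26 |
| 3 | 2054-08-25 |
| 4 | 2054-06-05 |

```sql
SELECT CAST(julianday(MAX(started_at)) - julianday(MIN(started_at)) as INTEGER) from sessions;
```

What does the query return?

440

MIN = 2054-06-05, MAX = 2055-08-19.
25 days remain in June 2054 after the 5th (30 − 5).
Full months from July 2054 through July 2055 contribute their day counts.
Then 19 days into August 2055.
Total: 25 + 31 + 31 + 30 + 31 + 30 + 31 + 31 + 28 + 31 + 30 + 31 + 30 + 31 + 19 = 440.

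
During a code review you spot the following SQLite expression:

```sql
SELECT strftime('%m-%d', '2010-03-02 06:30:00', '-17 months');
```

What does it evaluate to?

10-02

First apply '-17 months': 2010-03-02 06:30:00 → 2008-10-02 06:30:00.
`%m-%d` extracts the month-day: 10-02.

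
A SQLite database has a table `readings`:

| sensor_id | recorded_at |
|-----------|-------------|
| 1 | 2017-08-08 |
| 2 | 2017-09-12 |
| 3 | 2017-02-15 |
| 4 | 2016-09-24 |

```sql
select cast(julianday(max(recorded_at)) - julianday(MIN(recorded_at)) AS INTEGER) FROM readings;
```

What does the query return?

MIN = 2016-09-24, MAX = 2017-09-12.
6 days remain in September 2016 after the 24th (30 − 24).
Full months from October 2016 through August 2017 contribute their day counts.
Then 12 days into September 2017.
Total: 6 + 31 + 30 + 31 + 31 + 28 + 31 + 30 + 31 + 30 + 31 + 31 + 12 = 353.

353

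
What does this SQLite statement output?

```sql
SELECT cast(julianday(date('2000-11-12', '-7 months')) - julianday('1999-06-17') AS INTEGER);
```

300

Adding -7 months to 2000-11-12 gives 2000-04-12.
13 days remain in June 1999 after the 17th (30 − 17).
Full months from July 1999 through March 2000 contribute their day counts.
Then 12 days into April 2000.
Total: 13 + 31 + 31 + 30 + 31 + 30 + 31 + 31 + 29 + 31 + 12 = 300.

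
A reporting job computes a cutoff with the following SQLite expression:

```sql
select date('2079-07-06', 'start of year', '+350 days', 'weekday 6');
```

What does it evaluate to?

`start of year` rewinds 2079-07-06 to 2079-01-01.
Applying '+350 days' to 2079-01-01: counting 350 days forward gives 2079-12-17.
`weekday 6` advances to the next Saturday; 2079-12-17 is a Sunday, so it moves forward to 2079-12-23.

2079-12-23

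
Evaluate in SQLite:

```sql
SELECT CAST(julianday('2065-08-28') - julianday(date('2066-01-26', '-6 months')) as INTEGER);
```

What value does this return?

Adding -6 months to 2066-01-26 gives 2065-07-26.
5 days remain in July 2065 after the 26th (31 − 26).
Then 28 days into August 2065.
Total: 5 + 28 = 33.

33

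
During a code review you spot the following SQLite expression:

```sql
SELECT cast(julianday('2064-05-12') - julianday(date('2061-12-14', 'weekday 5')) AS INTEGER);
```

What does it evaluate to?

878

`weekday 5` advances to the next Friday; 2061-12-14 is a Wednesday, so it moves forward to 2061-12-16.
15 days remain in December 2061 after the 16th (31 − 16).
Full months from January 2062 through April 2064 contribute their day counts.
Then 12 days into May 2064.
Total: 15 + 31 + 28 + 31 + 30 + 31 + 30 + 31 + 31 + 30 + 31 + 30 + 31 + 31 + 28 + 31 + 30 + 31 + 30 + 31 + 31 + 30 + 31 + 30 + 31 + 31 + 29 + 31 + 30 + 12 = 878.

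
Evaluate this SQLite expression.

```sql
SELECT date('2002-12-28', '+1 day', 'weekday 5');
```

2003-01-03

Advancing 1 more day within December lands on 2002-12-29.
`weekday 5` advances to the next Friday; 2002-12-29 is a Sunday, so it moves forward to 2003-01-03.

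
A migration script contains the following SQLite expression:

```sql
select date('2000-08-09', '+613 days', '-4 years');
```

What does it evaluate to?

Applying '+613 days' to 2000-08-09: counting 613 days forward gives 2002-04-14.
Adding -4 years to 2002-04-14 gives 1998-04-14.

1998-04-14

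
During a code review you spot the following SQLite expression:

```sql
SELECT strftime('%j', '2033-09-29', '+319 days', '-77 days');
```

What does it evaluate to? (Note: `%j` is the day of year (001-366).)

149

First apply '+319 days', '-77 days': 2033-09-29 → 2034-05-29.
Day-of-year for 2034-05-29: days since 2034-01-01 inclusive = 149, zero-padded to 149.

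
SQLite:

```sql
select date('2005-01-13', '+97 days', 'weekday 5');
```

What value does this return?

2005-04-22

Applying '+97 days' to 2005-01-13: counting 97 days forward gives 2005-04-20.
`weekday 5` advances to the next Friday; 2005-04-20 is a Wednesday, so it moves forward to 2005-04-22.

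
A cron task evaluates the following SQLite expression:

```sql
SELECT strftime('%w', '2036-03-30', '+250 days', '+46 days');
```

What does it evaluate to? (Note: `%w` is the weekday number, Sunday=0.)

2

First apply '+250 days', '+46 days': 2036-03-30 → 2037-01-20.
2037-01-20 is a Tuesday; with Sunday=0 that is 2.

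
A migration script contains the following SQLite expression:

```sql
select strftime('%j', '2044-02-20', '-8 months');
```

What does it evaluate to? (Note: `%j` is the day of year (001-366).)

First apply '-8 months': 2044-02-20 → 2043-06-20.
Day-of-year for 2043-06-20: days since 2043-01-01 inclusive = 171, zero-padded to 171.

171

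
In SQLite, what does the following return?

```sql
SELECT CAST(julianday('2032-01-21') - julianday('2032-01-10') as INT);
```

Both dates are in January 2032: 21 − 10 = 11.

11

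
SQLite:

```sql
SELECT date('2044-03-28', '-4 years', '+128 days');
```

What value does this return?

2040-08-03

Adding -4 years to 2044-03-28 gives 2040-03-28.
Applying '+128 days' to 2040-03-28: counting 128 days forward gives 2040-08-03.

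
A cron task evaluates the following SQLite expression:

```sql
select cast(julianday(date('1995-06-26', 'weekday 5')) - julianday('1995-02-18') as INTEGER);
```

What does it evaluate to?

132

`weekday 5` advances to the next Friday; 1995-06-26 is a Monday, so it moves forward to 1995-06-30.
10 days remain in February 1995 after the 18th (28 − 18).
March 1995: 31 days.
April 1995: 30 days.
May 1995: 31 days.
Then 30 days into June 1995.
Total: 10 + 31 + 30 + 31 + 30 = 132.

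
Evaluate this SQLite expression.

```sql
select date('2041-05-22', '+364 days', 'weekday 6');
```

2042-05-24

Applying '+364 days' to 2041-05-22: counting 364 days forward gives 2042-05-21.
`weekday 6` advances to the next Saturday; 2042-05-21 is a Wednesday, so it moves forward to 2042-05-24.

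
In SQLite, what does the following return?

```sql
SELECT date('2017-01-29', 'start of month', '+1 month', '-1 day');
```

`start of month` rewinds 2017-01-29 to 2017-01-01.
Adding +1 month to 2017-01-01 gives 2017-02-01.
Going back 1 day from 2017-02-01 reaches 2017-01-31 (last day of January, 31 days).

2017-01-31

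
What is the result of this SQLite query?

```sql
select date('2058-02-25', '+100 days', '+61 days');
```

Applying '+100 days' to 2058-02-25: counting 100 days forward gives 2058-06-05.
Applying '+61 days' to 2058-06-05: counting 61 days forward gives 2058-08-05.

2058-08-05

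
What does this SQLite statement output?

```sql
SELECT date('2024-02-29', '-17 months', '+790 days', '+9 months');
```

2025-08-27

Adding -17 months to 2024-02-29 gives 2022-09-29.
Applying '+790 days' to 2022-09-29: counting 790 days forward gives 2024-11-27.
Adding +9 months to 2024-11-27 gives 2025-08-27.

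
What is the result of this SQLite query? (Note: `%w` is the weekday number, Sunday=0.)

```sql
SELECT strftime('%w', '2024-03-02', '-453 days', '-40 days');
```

3

First apply '-453 days', '-40 days': 2024-03-02 → 2022-10-26.
2022-10-26 is a Wednesday; with Sunday=0 that is 3.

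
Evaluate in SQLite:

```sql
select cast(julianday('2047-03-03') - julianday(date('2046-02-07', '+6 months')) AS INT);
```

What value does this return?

Adding +6 months to 2046-02-07 gives 2046-08-07.
24 days remain in August 2046 after the 7th (31 − 7).
Full months from September 2046 through February 2047 contribute their day counts.
Then 3 days into March 2047.
Total: 24 + 30 + 31 + 30 + 31 + 31 + 28 + 3 = 208.

208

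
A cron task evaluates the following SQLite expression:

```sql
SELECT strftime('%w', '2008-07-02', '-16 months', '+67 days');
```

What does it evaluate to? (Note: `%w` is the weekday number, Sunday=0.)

First apply '-16 months', '+67 days': 2008-07-02 → 2007-05-08.
2007-05-08 is a Tuesday; with Sunday=0 that is 2.

2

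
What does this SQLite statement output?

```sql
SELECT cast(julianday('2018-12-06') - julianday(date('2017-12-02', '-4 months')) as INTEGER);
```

Adding -4 months to 2017-12-02 gives 2017-08-02.
29 days remain in August 2017 after the 2nd (31 − 2).
Full months from September 2017 through November 2018 contribute their day counts.
Then 6 days into December 2018.
Total: 29 + 30 + 31 + 30 + 31 + 31 + 28 + 31 + 30 + 31 + 30 + 31 + 31 + 30 + 31 + 30 + 6 = 491.

491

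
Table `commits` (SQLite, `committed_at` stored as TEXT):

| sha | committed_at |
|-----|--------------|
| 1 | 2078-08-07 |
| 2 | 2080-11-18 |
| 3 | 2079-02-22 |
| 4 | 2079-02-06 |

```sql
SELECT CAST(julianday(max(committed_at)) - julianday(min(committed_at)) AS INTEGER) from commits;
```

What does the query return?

834

MIN = 2078-08-07, MAX = 2080-11-18.
24 days remain in August 2078 after the 7th (31 − 7).
Full months from September 2078 through October 2080 contribute their day counts.
Then 18 days into November 2080.
Total: 24 + 30 + 31 + 30 + 31 + 31 + 28 + 31 + 30 + 31 + 30 + 31 + 31 + 30 + 31 + 30 + 31 + 31 + 29 + 31 + 30 + 31 + 30 + 31 + 31 + 30 + 31 + 18 = 834.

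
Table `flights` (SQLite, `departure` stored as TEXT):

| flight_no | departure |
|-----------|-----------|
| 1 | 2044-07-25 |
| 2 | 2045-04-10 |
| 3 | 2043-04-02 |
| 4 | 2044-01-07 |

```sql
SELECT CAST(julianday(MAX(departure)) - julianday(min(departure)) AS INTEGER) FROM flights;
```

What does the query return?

739

MIN = 2043-04-02, MAX = 2045-04-10.
28 days remain in April 2043 after the 2nd (30 − 2).
Full months from May 2043 through March 2045 contribute their day counts.
Then 10 days into April 2045.
Total: 28 + 31 + 30 + 31 + 31 + 30 + 31 + 30 + 31 + 31 + 29 + 31 + 30 + 31 + 30 + 31 + 31 + 30 + 31 + 30 + 31 + 31 + 28 + 31 + 10 = 739.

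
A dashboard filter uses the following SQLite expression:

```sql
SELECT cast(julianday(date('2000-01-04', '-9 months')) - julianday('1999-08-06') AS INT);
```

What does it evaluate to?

Adding -9 months to 2000-01-04 gives 1999-04-04.
26 days remain in April 1999 after the 4th (30 − 4).
May 1999: 31 days.
June 1999: 30 days.
July 1999: 31 days.
Then 6 days into August 1999.
Total: 26 + 31 + 30 + 31 + 6 = 124.
The subtraction is earlier − later, so the result is −124 → -124.

-124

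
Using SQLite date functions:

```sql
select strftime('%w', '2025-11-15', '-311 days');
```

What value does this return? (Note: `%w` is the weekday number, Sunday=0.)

3

First apply '-311 days': 2025-11-15 → 2025-01-08.
2025-01-08 is a Wednesday; with Sunday=0 that is 3.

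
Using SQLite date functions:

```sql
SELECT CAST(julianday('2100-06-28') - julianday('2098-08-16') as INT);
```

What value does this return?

681

15 days remain in August 2098 after the 16th (31 − 16).
Full months from September 2098 through May 2100 contribute their day counts.
Then 28 days into June 2100.
Total: 15 + 30 + 31 + 30 + 31 + 31 + 28 + 31 + 30 + 31 + 30 + 31 + 31 + 30 + 31 + 30 + 31 + 31 + 28 + 31 + 30 + 31 + 28 = 681.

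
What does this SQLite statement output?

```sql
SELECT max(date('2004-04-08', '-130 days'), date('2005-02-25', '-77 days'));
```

2004-12-10

date('2004-04-08', '-130 days') → 2003-11-30.
date('2005-02-25', '-77 days') → 2004-12-10.
Later of the two is 2004-12-10.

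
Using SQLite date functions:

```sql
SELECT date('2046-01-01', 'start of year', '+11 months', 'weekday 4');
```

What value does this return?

2046-12-06

`start of year` rewinds 2046-01-01 to 2046-01-01.
Adding +11 months to 2046-01-01 gives 2046-12-01.
`weekday 4` advances to the next Thursday; 2046-12-01 is a Saturday, so it moves forward to 2046-12-06.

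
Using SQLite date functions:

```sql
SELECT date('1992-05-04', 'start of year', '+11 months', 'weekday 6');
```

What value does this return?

1992-12-05

`start of year` rewinds 1992-05-04 to 1992-01-01.
Adding +11 months to 1992-01-01 gives 1992-12-01.
`weekday 6` advances to the next Saturday; 1992-12-01 is a Tuesday, so it moves forward to 1992-12-05.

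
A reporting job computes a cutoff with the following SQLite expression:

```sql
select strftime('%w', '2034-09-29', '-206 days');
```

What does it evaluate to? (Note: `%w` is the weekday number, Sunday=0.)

2

First apply '-206 days': 2034-09-29 → 2034-03-07.
2034-03-07 is a Tuesday; with Sunday=0 that is 2.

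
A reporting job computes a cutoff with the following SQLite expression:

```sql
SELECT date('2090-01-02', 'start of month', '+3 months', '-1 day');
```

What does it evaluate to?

`start of month` rewinds 2090-01-02 to 2090-01-01.
Adding +3 months to 2090-01-01 gives 2090-04-01.
Going back 1 day from 2090-04-01 reaches 2090-03-31 (last day of March, 31 days).

2090-03-31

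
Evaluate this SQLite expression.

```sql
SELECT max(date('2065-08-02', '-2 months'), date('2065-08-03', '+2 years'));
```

2067-08-03

date('2065-08-02', '-2 months') → 2065-06-02.
date('2065-08-03', '+2 years') → 2067-08-03.
Later of the two is 2067-08-03.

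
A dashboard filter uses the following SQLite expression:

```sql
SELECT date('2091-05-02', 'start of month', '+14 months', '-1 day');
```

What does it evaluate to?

`start of month` rewinds 2091-05-02 to 2091-05-01.
Adding +14 months to 2091-05-01 gives 2092-07-01.
Going back 1 day from 2092-07-01 reaches 2092-06-30 (last day of June, 30 days).

2092-06-30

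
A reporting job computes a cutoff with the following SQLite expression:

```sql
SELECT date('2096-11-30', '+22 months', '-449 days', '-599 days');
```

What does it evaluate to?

2095-11-17

Adding +22 months to 2096-11-30 gives 2098-09-30.
Applying '-449 days' to 2098-09-30: counting 449 days back gives 2097-07-08.
Applying '-599 days' to 2097-07-08: counting 599 days back gives 2095-11-17.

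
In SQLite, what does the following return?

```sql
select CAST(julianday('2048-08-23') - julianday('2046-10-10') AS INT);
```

683

21 days remain in October 2046 after the 10th (31 − 10).
Full months from November 2046 through July 2048 contribute their day counts.
Then 23 days into August 2048.
Total: 21 + 30 + 31 + 31 + 28 + 31 + 30 + 31 + 30 + 31 + 31 + 30 + 31 + 30 + 31 + 31 + 29 + 31 + 30 + 31 + 30 + 31 + 23 = 683.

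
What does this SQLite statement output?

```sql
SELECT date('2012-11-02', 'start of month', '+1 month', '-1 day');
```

2012-11-30

`start of month` rewinds 2012-11-02 to 2012-11-01.
Adding +1 month to 2012-11-01 gives 2012-12-01.
Going back 1 day from 2012-12-01 reaches 2012-11-30 (last day of November, 30 days).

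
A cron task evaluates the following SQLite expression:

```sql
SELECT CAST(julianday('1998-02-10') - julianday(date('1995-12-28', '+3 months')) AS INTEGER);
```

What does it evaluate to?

684

Adding +3 months to 1995-12-28 gives 1996-03-28.
3 days remain in March 1996 after the 28th (31 − 28).
Full months from April 1996 through January 1998 contribute their day counts.
Then 10 days into February 1998.
Total: 3 + 30 + 31 + 30 + 31 + 31 + 30 + 31 + 30 + 31 + 31 + 28 + 31 + 30 + 31 + 30 + 31 + 31 + 30 + 31 + 30 + 31 + 31 + 10 = 684.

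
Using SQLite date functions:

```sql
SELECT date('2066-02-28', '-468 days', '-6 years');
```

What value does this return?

2058-11-17

Applying '-468 days' to 2066-02-28: counting 468 days back gives 2064-11-17.
Adding -6 years to 2064-11-17 gives 2058-11-17.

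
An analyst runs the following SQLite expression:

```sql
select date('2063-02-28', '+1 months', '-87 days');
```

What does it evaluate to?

2062-12-31

Adding +1 month to 2063-02-28 gives 2063-03-28.
Applying '-87 days' to 2063-03-28: counting 87 days back gives 2062-12-31.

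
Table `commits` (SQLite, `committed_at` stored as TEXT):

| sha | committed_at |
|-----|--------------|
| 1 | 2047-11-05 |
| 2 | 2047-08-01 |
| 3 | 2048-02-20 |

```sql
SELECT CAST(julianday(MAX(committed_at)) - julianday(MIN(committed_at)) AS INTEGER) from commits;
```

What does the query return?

203

MIN = 2047-08-01, MAX = 2048-02-20.
30 days remain in August 2047 after the 1st (31 − 1).
September 2047: 30 days.
October 2047: 31 days.
November 2047: 30 days.
December 2047: 31 days.
January 2048: 31 days.
Then 20 days into February 2048.
Total: 30 + 30 + 31 + 30 + 31 + 31 + 20 = 203.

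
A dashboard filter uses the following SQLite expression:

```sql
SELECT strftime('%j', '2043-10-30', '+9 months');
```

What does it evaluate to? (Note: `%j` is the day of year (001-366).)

First apply '+9 months': 2043-10-30 → 2044-07-30.
Day-of-year for 2044-07-30: days since 2044-01-01 inclusive = 212, zero-padded to 212.

212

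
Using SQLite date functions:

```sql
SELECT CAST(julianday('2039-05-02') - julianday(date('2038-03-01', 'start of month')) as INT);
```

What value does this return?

`start of month` rewinds 2038-03-01 to 2038-03-01.
30 days remain in March 2038 after the 1st (31 − 1).
Full months from April 2038 through April 2039 contribute their day counts.
Then 2 days into May 2039.
Total: 30 + 30 + 31 + 30 + 31 + 31 + 30 + 31 + 30 + 31 + 31 + 28 + 31 + 30 + 2 = 427.

427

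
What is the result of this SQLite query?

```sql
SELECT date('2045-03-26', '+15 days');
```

March 2045 has 31 days; 5 remain after the 26th, so 6 days reach 2045-04-01.
Advancing 9 more days within April lands on 2045-04-10.

2045-04-10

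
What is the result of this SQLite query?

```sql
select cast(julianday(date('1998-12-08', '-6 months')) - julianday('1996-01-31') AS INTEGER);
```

Adding -6 months to 1998-12-08 gives 1998-06-08.
0 days remain in January 1996 after the 31st (31 − 31).
Full months from February 1996 through May 1998 contribute their day counts.
Then 8 days into June 1998.
Total: 0 + 29 + 31 + 30 + 31 + 30 + 31 + 31 + 30 + 31 + 30 + 31 + 31 + 28 + 31 + 30 + 31 + 30 + 31 + 31 + 30 + 31 + 30 + 31 + 31 + 28 + 31 + 30 + 31 + 8 = 859.

859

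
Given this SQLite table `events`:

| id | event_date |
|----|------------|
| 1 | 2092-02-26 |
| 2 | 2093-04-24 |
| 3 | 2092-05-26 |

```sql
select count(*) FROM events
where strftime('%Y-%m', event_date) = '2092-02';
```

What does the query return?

Rows with year-month 2092-02: 2092-02-26 → 1.

1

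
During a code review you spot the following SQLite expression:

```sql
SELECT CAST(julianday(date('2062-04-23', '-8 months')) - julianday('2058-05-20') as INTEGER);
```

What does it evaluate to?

Adding -8 months to 2062-04-23 gives 2061-08-23.
11 days remain in May 2058 after the 20th (31 − 20).
Full months from June 2058 through July 2061 contribute their day counts.
Then 23 days into August 2061.
Total: 11 + 30 + 31 + 31 + 30 + 31 + 30 + 31 + 31 + 28 + 31 + 30 + 31 + 30 + 31 + 31 + 30 + 31 + 30 + 31 + 31 + 29 + 31 + 30 + 31 + 30 + 31 + 31 + 30 + 31 + 30 + 31 + 31 + 28 + 31 + 30 + 31 + 30 + 31 + 23 = 1191.

1191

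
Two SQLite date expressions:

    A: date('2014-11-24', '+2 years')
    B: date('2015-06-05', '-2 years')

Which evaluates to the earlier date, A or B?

A = 2016-11-24.
B = 2013-06-05.
B is earlier.

B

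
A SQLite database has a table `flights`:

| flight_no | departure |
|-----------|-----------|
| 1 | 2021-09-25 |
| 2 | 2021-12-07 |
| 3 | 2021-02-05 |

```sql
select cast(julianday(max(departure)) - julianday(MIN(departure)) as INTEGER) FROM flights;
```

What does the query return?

305

MIN = 2021-02-05, MAX = 2021-12-07.
23 days remain in February 2021 after the 5th (28 − 5).
Full months from March 2021 through November 2021 contribute their day counts.
Then 7 days into December 2021.
Total: 23 + 31 + 30 + 31 + 30 + 31 + 31 + 30 + 31 + 30 + 7 = 305.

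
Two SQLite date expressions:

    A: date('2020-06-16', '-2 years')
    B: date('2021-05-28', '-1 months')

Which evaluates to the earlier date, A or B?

A

A = 2018-06-16.
B = 2021-04-28.
A is earlier.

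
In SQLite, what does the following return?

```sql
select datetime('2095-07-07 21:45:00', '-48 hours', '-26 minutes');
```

-48 hours from 2095-07-07 21:45:00 is 2095-07-05 21:45:00 (crosses midnight).
-26 minutes from 2095-07-05 21:45:00 is 2095-07-05 21:19:00.

2095-07-05 21:19:00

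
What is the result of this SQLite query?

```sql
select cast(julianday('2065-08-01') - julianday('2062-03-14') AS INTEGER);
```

1236

17 days remain in March 2062 after the 14th (31 − 14).
Full months from April 2062 through July 2065 contribute their day counts.
Then 1 day into August 2065.
Total: 17 + 30 + 31 + 30 + 31 + 31 + 30 + 31 + 30 + 31 + 31 + 28 + 31 + 30 + 31 + 30 + 31 + 31 + 30 + 31 + 30 + 31 + 31 + 29 + 31 + 30 + 31 + 30 + 31 + 31 + 30 + 31 + 30 + 31 + 31 + 28 + 31 + 30 + 31 + 30 + 31 + 1 = 1236.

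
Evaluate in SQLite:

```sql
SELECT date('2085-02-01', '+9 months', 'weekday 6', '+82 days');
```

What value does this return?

Adding +9 months to 2085-02-01 gives 2085-11-01.
`weekday 6` advances to the next Saturday; 2085-11-01 is a Thursday, so it moves forward to 2085-11-03.
Applying '+82 days' to 2085-11-03: counting 82 days forward gives 2086-01-24.

2086-01-24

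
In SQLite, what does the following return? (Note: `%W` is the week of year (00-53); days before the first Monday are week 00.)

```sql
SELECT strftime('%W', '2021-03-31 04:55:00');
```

2021-03-31 is a Wednesday. SQLite's %W counts Mondays since the year started; the result is 13.

13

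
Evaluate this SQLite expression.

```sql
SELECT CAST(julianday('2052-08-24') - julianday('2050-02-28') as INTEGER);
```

0 days remain in February 2050 after the 28th (28 − 28).
Full months from March 2050 through July 2052 contribute their day counts.
Then 24 days into August 2052.
Total: 0 + 31 + 30 + 31 + 30 + 31 + 31 + 30 + 31 + 30 + 31 + 31 + 28 + 31 + 30 + 31 + 30 + 31 + 31 + 30 + 31 + 30 + 31 + 31 + 29 + 31 + 30 + 31 + 30 + 31 + 24 = 908.

908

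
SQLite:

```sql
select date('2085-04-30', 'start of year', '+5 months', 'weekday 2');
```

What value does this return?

`start of year` rewinds 2085-04-30 to 2085-01-01.
Adding +5 months to 2085-01-01 gives 2085-06-01.
`weekday 2` advances to the next Tuesday; 2085-06-01 is a Friday, so it moves forward to 2085-06-05.

2085-06-05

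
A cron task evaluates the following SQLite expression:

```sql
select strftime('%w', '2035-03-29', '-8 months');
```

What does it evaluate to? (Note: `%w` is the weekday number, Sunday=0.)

First apply '-8 months': 2035-03-29 → 2034-07-29.
2034-07-29 is a Saturday; with Sunday=0 that is 6.

6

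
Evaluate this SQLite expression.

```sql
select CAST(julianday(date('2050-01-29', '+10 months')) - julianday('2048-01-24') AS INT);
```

1040

Adding +10 months to 2050-01-29 gives 2050-11-29.
7 days remain in January 2048 after the 24th (31 − 24).
Full months from February 2048 through October 2050 contribute their day counts.
Then 29 days into November 2050.
Total: 7 + 29 + 31 + 30 + 31 + 30 + 31 + 31 + 30 + 31 + 30 + 31 + 31 + 28 + 31 + 30 + 31 + 30 + 31 + 31 + 30 + 31 + 30 + 31 + 31 + 28 + 31 + 30 + 31 + 30 + 31 + 31 + 30 + 31 + 29 = 1040.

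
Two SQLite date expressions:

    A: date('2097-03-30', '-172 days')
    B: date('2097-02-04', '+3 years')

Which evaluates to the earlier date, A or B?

A = 2096-10-09.
B = 2100-02-04.
A is earlier.

A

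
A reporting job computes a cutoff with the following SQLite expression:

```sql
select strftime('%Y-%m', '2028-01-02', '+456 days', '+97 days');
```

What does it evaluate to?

First apply '+456 days', '+97 days': 2028-01-02 → 2029-07-08.
`%Y-%m` extracts the year-month: 2029-07.

2029-07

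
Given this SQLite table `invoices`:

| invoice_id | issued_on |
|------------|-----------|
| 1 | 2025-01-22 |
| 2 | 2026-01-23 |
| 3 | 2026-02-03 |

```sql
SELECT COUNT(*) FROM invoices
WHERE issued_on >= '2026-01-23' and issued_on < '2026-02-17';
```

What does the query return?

2

Rows in [2026-01-23, 2026-02-17): 2026-01-23, 2026-02-03 → 2 rows.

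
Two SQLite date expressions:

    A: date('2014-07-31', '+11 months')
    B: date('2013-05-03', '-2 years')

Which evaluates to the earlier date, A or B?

A = 2015-07-01.
B = 2011-05-03.
B is earlier.

B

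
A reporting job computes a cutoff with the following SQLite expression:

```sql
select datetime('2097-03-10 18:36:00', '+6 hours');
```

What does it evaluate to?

2097-03-11 00:36:00

+6 hours from 2097-03-10 18:36:00 is 2097-03-11 00:36:00 (crosses midnight).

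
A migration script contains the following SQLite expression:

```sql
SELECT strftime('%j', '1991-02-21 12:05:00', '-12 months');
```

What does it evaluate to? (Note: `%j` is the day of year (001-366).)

First apply '-12 months': 1991-02-21 12:05:00 → 1990-02-21 12:05:00.
Day-of-year for 1990-02-21: days since 1990-01-01 inclusive = 52, zero-padded to 052.

052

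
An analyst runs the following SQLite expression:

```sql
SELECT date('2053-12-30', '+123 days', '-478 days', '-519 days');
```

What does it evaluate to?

2051-08-09

Applying '+123 days' to 2053-12-30: counting 123 days forward gives 2054-05-02.
Applying '-478 days' to 2054-05-02: counting 478 days back gives 2053-01-09.
Applying '-519 days' to 2053-01-09: counting 519 days back gives 2051-08-09.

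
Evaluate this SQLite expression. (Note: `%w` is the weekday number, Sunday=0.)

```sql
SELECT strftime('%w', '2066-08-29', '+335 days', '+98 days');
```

First apply '+335 days', '+98 days': 2066-08-29 → 2067-11-05.
2067-11-05 is a Saturday; with Sunday=0 that is 6.

6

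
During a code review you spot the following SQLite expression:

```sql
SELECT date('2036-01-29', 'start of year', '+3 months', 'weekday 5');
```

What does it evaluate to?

`start of year` rewinds 2036-01-29 to 2036-01-01.
Adding +3 months to 2036-01-01 gives 2036-04-01.
`weekday 5` advances to the next Friday; 2036-04-01 is a Tuesday, so it moves forward to 2036-04-04.

2036-04-04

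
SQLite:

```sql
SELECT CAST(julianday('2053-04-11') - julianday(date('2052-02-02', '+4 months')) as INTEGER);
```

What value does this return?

313

Adding +4 months to 2052-02-02 gives 2052-06-02.
28 days remain in June 2052 after the 2nd (30 − 2).
Full months from July 2052 through March 2053 contribute their day counts.
Then 11 days into April 2053.
Total: 28 + 31 + 31 + 30 + 31 + 30 + 31 + 31 + 28 + 31 + 11 = 313.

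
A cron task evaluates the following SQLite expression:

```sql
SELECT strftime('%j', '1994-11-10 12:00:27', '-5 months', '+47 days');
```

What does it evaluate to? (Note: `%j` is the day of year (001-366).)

First apply '-5 months', '+47 days': 1994-11-10 12:00:27 → 1994-07-27 12:00:27.
Day-of-year for 1994-07-27: days since 1994-01-01 inclusive = 208, zero-padded to 208.

208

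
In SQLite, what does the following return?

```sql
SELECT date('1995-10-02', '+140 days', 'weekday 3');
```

Applying '+140 days' to 1995-10-02: counting 140 days forward gives 1996-02-19.
`weekday 3` advances to the next Wednesday; 1996-02-19 is a Monday, so it moves forward to 1996-02-21.

1996-02-21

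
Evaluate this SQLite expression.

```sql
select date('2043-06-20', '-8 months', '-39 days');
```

2042-09-11

Adding -8 months to 2043-06-20 gives 2042-10-20.
Going back 20 days from 2042-10-20 reaches 2042-09-30 (last day of September, 30 days).
Going back 19 days within September lands on 2042-09-11.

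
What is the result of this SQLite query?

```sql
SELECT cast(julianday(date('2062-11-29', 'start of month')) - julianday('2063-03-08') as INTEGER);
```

`start of month` rewinds 2062-11-29 to 2062-11-01.
29 days remain in November 2062 after the 1st (30 − 1).
December 2062: 31 days.
January 2063: 31 days.
February 2063: 28 days.
Then 8 days into March 2063.
Total: 29 + 31 + 31 + 28 + 8 = 127.
The subtraction is earlier − later, so the result is −127 → -127.

-127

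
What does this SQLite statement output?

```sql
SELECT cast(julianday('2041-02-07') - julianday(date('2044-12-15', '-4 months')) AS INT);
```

Adding -4 months to 2044-12-15 gives 2044-08-15.
21 days remain in February 2041 after the 7th (28 − 7).
Full months from March 2041 through July 2044 contribute their day counts.
Then 15 days into August 2044.
Total: 21 + 31 + 30 + 31 + 30 + 31 + 31 + 30 + 31 + 30 + 31 + 31 + 28 + 31 + 30 + 31 + 30 + 31 + 31 + 30 + 31 + 30 + 31 + 31 + 28 + 31 + 30 + 31 + 30 + 31 + 31 + 30 + 31 + 30 + 31 + 31 + 29 + 31 + 30 + 31 + 30 + 31 + 15 = 1285.
The subtraction is earlier − later, so the result is −1285 → -1285.

-1285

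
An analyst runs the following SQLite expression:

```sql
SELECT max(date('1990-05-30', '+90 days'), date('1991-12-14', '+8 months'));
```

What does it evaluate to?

1992-08-14

date('1990-05-30', '+90 days') → 1990-08-28.
date('1991-12-14', '+8 months') → 1992-08-14.
Later of the two is 1992-08-14.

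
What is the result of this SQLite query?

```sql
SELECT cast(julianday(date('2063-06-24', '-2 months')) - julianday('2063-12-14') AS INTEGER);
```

-234

Adding -2 months to 2063-06-24 gives 2063-04-24.
6 days remain in April 2063 after the 24th (30 − 24).
Full months from May 2063 through November 2063 contribute their day counts.
Then 14 days into December 2063.
Total: 6 + 31 + 30 + 31 + 31 + 30 + 31 + 30 + 14 = 234.
The subtraction is earlier − later, so the result is −234 → -234.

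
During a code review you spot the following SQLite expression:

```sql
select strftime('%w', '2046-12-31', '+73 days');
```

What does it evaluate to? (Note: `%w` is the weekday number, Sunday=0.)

4

First apply '+73 days': 2046-12-31 → 2047-03-14.
2047-03-14 is a Thursday; with Sunday=0 that is 4.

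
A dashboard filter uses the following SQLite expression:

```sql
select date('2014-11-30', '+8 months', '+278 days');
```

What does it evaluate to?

Adding +8 months to 2014-11-30 gives 2015-07-30.
Applying '+278 days' to 2015-07-30: counting 278 days forward gives 2016-05-03.

2016-05-03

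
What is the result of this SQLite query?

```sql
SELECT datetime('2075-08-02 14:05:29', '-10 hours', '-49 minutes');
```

-10 hours from 2075-08-02 14:05:29 is 2075-08-02 04:05:29.
-49 minutes from 2075-08-02 04:05:29 is 2075-08-02 03:16:29.

2075-08-02 03:16:29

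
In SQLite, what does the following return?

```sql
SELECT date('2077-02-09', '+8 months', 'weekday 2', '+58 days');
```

2077-12-09

Adding +8 months to 2077-02-09 gives 2077-10-09.
`weekday 2` advances to the next Tuesday; 2077-10-09 is a Saturday, so it moves forward to 2077-10-12.
Applying '+58 days' to 2077-10-12: counting 58 days forward gives 2077-12-09.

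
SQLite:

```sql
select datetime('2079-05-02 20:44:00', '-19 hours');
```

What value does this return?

2079-05-02 01:44:00

-19 hours from 2079-05-02 20:44:00 is 2079-05-02 01:44:00.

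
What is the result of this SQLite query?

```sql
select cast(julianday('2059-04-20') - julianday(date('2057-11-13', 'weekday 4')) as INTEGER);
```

`weekday 4` advances to the next Thursday; 2057-11-13 is a Tuesday, so it moves forward to 2057-11-15.
15 days remain in November 2057 after the 15th (30 − 15).
Full months from December 2057 through March 2059 contribute their day counts.
Then 20 days into April 2059.
Total: 15 + 31 + 31 + 28 + 31 + 30 + 31 + 30 + 31 + 31 + 30 + 31 + 30 + 31 + 31 + 28 + 31 + 20 = 521.

521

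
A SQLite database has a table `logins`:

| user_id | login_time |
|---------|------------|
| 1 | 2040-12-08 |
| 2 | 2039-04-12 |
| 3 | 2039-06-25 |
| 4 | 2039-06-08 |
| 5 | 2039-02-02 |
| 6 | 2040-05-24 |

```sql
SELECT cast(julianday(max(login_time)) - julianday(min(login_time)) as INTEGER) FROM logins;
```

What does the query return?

MIN = 2039-02-02, MAX = 2040-12-08.
26 days remain in February 2039 after the 2nd (28 − 2).
Full months from March 2039 through November 2040 contribute their day counts.
Then 8 days into December 2040.
Total: 26 + 31 + 30 + 31 + 30 + 31 + 31 + 30 + 31 + 30 + 31 + 31 + 29 + 31 + 30 + 31 + 30 + 31 + 31 + 30 + 31 + 30 + 8 = 675.

675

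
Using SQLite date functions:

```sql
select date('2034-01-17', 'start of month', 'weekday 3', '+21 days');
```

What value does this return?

`start of month` rewinds 2034-01-17 to 2034-01-01.
`weekday 3` advances to the next Wednesday; 2034-01-01 is a Sunday, so it moves forward to 2034-01-04.
Advancing 21 more days within January lands on 2034-01-25.

2034-01-25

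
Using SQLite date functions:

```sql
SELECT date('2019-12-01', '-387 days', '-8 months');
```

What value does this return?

Applying '-387 days' to 2019-12-01: counting 387 days back gives 2018-11-09.
Adding -8 months to 2018-11-09 gives 2018-03-09.

2018-03-09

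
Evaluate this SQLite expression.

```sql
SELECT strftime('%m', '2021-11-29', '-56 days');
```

First apply '-56 days': 2021-11-29 → 2021-10-04.
`%m` extracts the 2-digit month (01-12): 10.

10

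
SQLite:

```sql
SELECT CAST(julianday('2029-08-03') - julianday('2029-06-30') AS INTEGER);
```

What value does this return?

34

0 days remain in June 2029 after the 30th (30 − 30).
July 2029: 31 days.
Then 3 days into August 2029.
Total: 0 + 31 + 3 = 34.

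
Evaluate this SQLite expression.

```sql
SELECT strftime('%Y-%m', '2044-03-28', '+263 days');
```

First apply '+263 days': 2044-03-28 → 2044-12-16.
`%Y-%m` extracts the year-month: 2044-12.

2044-12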